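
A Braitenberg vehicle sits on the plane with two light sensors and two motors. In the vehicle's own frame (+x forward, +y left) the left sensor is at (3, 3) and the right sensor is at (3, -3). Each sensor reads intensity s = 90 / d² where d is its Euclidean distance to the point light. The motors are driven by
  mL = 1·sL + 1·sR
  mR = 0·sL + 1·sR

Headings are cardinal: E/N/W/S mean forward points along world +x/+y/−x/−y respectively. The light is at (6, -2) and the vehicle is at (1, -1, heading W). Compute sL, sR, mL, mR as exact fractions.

45/34 9/8 333/136 9/8

left sensor world pos  = (-2, -4); dL² = 68
right sensor world pos = (-2, 2); dR² = 80
sL = 90/68 = 45/34
sR = 90/80 = 9/8
mL = 1·sL + 1·sR = 333/136
mR = 0·sL + 1·sR = 9/8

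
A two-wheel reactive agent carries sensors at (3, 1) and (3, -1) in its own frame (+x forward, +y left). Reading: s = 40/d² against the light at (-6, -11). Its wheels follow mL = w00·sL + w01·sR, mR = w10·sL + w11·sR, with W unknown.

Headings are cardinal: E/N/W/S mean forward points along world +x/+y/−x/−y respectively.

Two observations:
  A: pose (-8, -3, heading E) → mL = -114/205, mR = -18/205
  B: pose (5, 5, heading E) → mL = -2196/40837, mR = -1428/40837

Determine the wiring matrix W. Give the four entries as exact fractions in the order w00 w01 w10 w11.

1/2 -1 -1 1/2

obs A: pose=(-8,-3,E) → sL=20/41, sR=4/5, mL=-114/205, mR=-18/205
obs B: pose=(5,5,E) → sL=8/97, sR=40/421, mL=-2196/40837, mR=-1428/40837
sensor matrix S = [[20/41, 4/5], [8/97, 40/421]]; det S = -164352/8371585
solve [mL_A; mL_B] = S·[w00; w01] and [mR_A; mR_B] = S·[w10; w11]:
  w00 = 1/2, w01 = -1, w10 = -1, w11 = 1/2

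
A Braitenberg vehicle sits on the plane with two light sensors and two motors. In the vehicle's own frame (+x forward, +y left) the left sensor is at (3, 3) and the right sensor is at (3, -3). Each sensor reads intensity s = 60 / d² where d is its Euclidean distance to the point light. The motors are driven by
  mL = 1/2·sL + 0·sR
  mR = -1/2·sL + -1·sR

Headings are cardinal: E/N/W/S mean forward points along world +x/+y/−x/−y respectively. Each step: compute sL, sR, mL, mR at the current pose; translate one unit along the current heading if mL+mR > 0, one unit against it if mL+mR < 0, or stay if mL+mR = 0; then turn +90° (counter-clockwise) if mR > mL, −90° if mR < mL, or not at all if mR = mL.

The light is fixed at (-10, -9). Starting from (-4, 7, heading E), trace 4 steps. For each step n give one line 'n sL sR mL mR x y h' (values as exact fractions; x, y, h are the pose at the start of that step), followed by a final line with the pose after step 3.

n=0: pose=(-4,7,E); sL=30/221, sR=6/25; mL=15/221, mR=-1701/5525; mL+mR=-6/25 → advance -1; mR−mL=-2076/5525 → turn -1·90°
n=1: pose=(-5,7,S); sL=60/233, sR=60/173; mL=30/233, mR=-19170/40309; mL+mR=-60/173 → advance -1; mR−mL=-24360/40309 → turn -1·90°
n=2: pose=(-5,8,W); sL=3/10, sR=15/101; mL=3/20, mR=-603/2020; mL+mR=-15/101 → advance -1; mR−mL=-453/1010 → turn -1·90°
n=3: pose=(-4,8,N); sL=60/409, sR=60/481; mL=30/409, mR=-38970/196729; mL+mR=-60/481 → advance -1; mR−mL=-53400/196729 → turn -1·90°

0 30/221 6/25 15/221 -1701/5525 -4 7 E
1 60/233 60/173 30/233 -19170/40309 -5 7 S
2 3/10 15/101 3/20 -603/2020 -5 8 W
3 60/409 60/481 30/409 -38970/196729 -4 8 N
final -4 7 E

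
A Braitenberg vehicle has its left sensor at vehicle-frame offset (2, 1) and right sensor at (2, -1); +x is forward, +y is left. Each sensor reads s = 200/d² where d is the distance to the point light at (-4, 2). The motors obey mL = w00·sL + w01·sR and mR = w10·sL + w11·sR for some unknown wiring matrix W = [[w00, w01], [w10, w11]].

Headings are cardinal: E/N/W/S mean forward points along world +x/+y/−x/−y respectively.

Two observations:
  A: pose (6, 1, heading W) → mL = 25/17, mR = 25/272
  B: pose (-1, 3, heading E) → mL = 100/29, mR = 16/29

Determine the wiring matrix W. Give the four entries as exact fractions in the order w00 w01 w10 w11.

obs A: pose=(6,1,W) → sL=50/17, sR=25/8, mL=25/17, mR=25/272
obs B: pose=(-1,3,E) → sL=200/29, sR=8, mL=100/29, mR=16/29
sensor matrix S = [[50/17, 25/8], [200/29, 8]]; det S = 975/493
solve [mL_A; mL_B] = S·[w00; w01] and [mR_A; mR_B] = S·[w10; w11]:
  w00 = 1/2, w01 = 0, w10 = -1/2, w11 = 1/2

1/2 0 -1/2 1/2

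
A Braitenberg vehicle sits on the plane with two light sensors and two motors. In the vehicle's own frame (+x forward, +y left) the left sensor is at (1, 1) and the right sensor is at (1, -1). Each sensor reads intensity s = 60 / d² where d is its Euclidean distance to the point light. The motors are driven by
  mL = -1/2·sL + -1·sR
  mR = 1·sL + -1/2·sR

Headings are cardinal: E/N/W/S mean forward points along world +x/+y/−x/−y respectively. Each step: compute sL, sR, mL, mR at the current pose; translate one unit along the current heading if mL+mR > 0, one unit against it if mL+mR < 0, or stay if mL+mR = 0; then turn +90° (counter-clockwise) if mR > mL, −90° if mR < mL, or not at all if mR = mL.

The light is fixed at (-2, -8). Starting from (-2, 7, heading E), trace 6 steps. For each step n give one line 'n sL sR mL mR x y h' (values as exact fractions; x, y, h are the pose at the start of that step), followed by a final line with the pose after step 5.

n=0: pose=(-2,7,E); sL=60/257, sR=60/197; mL=-21330/50629, mR=4110/50629; mL+mR=-17220/50629 → advance -1; mR−mL=25440/50629 → turn +1·90°
n=1: pose=(-3,7,N); sL=3/13, sR=15/64; mL=-291/832, mR=189/1664; mL+mR=-393/1664 → advance -1; mR−mL=771/1664 → turn +1·90°
n=2: pose=(-3,6,W); sL=60/173, sR=60/229; mL=-17250/39617, mR=8550/39617; mL+mR=-8700/39617 → advance -1; mR−mL=25800/39617 → turn +1·90°
n=3: pose=(-2,6,S); sL=6/17, sR=6/17; mL=-9/17, mR=3/17; mL+mR=-6/17 → advance -1; mR−mL=12/17 → turn +1·90°
n=4: pose=(-2,7,E); sL=60/257, sR=60/197; mL=-21330/50629, mR=4110/50629; mL+mR=-17220/50629 → advance -1; mR−mL=25440/50629 → turn +1·90°
n=5: pose=(-3,7,N); sL=3/13, sR=15/64; mL=-291/832, mR=189/1664; mL+mR=-393/1664 → advance -1; mR−mL=771/1664 → turn +1·90°

0 60/257 60/197 -21330/50629 4110/50629 -2 7 E
1 3/13 15/64 -291/832 189/1664 -3 7 N
2 60/173 60/229 -17250/39617 8550/39617 -3 6 W
3 6/17 6/17 -9/17 3/17 -2 6 S
4 60/257 60/197 -21330/50629 4110/50629 -2 7 E
5 3/13 15/64 -291/832 189/1664 -3 7 N
final -3 6 W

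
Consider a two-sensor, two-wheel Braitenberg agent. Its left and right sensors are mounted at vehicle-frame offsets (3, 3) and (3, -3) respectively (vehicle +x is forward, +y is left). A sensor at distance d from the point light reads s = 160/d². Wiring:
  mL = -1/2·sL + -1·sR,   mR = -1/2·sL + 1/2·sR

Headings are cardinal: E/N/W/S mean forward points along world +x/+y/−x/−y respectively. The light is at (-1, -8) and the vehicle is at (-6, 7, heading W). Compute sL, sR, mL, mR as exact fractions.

left sensor world pos  = (-9, 4); dL² = 208
right sensor world pos = (-9, 10); dR² = 388
sL = 160/208 = 10/13
sR = 160/388 = 40/97
mL = -1/2·sL + -1·sR = -1005/1261
mR = -1/2·sL + 1/2·sR = -225/1261

10/13 40/97 -1005/1261 -225/1261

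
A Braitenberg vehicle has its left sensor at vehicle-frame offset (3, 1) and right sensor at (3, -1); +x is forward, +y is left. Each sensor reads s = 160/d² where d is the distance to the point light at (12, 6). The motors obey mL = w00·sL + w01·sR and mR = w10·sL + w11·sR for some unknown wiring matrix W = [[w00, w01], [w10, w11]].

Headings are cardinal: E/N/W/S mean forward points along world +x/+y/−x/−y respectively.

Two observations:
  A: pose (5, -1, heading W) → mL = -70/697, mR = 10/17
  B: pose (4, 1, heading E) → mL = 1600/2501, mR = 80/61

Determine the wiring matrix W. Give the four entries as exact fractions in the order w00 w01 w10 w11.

1/2 -1/2 0 1/2

obs A: pose=(5,-1,W) → sL=40/41, sR=20/17, mL=-70/697, mR=10/17
obs B: pose=(4,1,E) → sL=160/41, sR=160/61, mL=1600/2501, mR=80/61
sensor matrix S = [[40/41, 20/17], [160/41, 160/61]]; det S = -86400/42517
solve [mL_A; mL_B] = S·[w00; w01] and [mR_A; mR_B] = S·[w10; w11]:
  w00 = 1/2, w01 = -1/2, w10 = 0, w11 = 1/2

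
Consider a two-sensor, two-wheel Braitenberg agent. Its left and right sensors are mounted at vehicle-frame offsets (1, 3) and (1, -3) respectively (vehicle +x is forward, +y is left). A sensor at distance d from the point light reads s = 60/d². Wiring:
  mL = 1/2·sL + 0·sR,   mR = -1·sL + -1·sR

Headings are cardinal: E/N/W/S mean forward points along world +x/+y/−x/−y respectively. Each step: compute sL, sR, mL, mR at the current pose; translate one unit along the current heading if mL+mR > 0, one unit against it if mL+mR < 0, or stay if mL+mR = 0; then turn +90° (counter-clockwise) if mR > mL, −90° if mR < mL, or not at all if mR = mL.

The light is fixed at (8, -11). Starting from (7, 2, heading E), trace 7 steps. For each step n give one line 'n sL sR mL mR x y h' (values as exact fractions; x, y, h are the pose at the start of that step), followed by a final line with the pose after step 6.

0 15/64 3/5 15/128 -267/320 7 2 E
1 12/29 60/169 6/29 -3768/4901 6 2 S
2 6/13 30/149 3/13 -1284/1937 6 3 W
3 60/241 60/229 30/241 -28200/55189 7 3 N
4 15/64 3/5 15/128 -267/320 7 2 E
5 12/29 60/169 6/29 -3768/4901 6 2 S
6 6/13 30/149 3/13 -1284/1937 6 3 W
final 7 3 N

n=0: pose=(7,2,E); sL=15/64, sR=3/5; mL=15/128, mR=-267/320; mL+mR=-459/640 → advance -1; mR−mL=-609/640 → turn -1·90°
n=1: pose=(6,2,S); sL=12/29, sR=60/169; mL=6/29, mR=-3768/4901; mL+mR=-2754/4901 → advance -1; mR−mL=-4782/4901 → turn -1·90°
n=2: pose=(6,3,W); sL=6/13, sR=30/149; mL=3/13, mR=-1284/1937; mL+mR=-837/1937 → advance -1; mR−mL=-1731/1937 → turn -1·90°
n=3: pose=(7,3,N); sL=60/241, sR=60/229; mL=30/241, mR=-28200/55189; mL+mR=-21330/55189 → advance -1; mR−mL=-35070/55189 → turn -1·90°
n=4: pose=(7,2,E); sL=15/64, sR=3/5; mL=15/128, mR=-267/320; mL+mR=-459/640 → advance -1; mR−mL=-609/640 → turn -1·90°
n=5: pose=(6,2,S); sL=12/29, sR=60/169; mL=6/29, mR=-3768/4901; mL+mR=-2754/4901 → advance -1; mR−mL=-4782/4901 → turn -1·90°
n=6: pose=(6,3,W); sL=6/13, sR=30/149; mL=3/13, mR=-1284/1937; mL+mR=-837/1937 → advance -1; mR−mL=-1731/1937 → turn -1·90°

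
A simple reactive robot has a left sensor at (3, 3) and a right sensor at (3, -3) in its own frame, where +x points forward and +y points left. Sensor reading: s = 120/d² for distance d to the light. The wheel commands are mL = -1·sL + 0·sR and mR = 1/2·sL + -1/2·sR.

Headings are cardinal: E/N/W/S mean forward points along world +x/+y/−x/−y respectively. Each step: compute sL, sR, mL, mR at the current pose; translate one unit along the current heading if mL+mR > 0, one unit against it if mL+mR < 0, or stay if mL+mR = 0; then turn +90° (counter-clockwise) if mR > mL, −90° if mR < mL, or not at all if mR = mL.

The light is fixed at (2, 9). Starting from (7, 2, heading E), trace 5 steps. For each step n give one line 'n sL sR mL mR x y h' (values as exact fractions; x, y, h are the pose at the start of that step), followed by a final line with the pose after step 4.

0 3/2 30/41 -3/2 63/164 7 2 E
1 120/17 24/13 -120/17 576/221 6 2 N
2 60/61 60/13 -60/61 -1440/793 6 1 W
3 120/29 120/89 -120/29 3600/2581 7 1 N
4 30/37 3 -30/37 -81/74 7 0 W
final 8 0 N

n=0: pose=(7,2,E); sL=3/2, sR=30/41; mL=-3/2, mR=63/164; mL+mR=-183/164 → advance -1; mR−mL=309/164 → turn +1·90°
n=1: pose=(6,2,N); sL=120/17, sR=24/13; mL=-120/17, mR=576/221; mL+mR=-984/221 → advance -1; mR−mL=2136/221 → turn +1·90°
n=2: pose=(6,1,W); sL=60/61, sR=60/13; mL=-60/61, mR=-1440/793; mL+mR=-2220/793 → advance -1; mR−mL=-660/793 → turn -1·90°
n=3: pose=(7,1,N); sL=120/29, sR=120/89; mL=-120/29, mR=3600/2581; mL+mR=-7080/2581 → advance -1; mR−mL=14280/2581 → turn +1·90°
n=4: pose=(7,0,W); sL=30/37, sR=3; mL=-30/37, mR=-81/74; mL+mR=-141/74 → advance -1; mR−mL=-21/74 → turn -1·90°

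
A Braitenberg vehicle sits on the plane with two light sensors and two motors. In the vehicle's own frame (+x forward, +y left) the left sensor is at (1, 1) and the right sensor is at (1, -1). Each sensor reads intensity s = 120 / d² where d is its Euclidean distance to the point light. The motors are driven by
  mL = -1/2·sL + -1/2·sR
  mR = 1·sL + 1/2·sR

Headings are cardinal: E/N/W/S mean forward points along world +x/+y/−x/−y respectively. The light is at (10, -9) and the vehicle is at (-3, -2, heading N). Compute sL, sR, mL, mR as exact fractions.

left sensor world pos  = (-4, -1); dL² = 260
right sensor world pos = (-2, -1); dR² = 208
sL = 120/260 = 6/13
sR = 120/208 = 15/26
mL = -1/2·sL + -1/2·sR = -27/52
mR = 1·sL + 1/2·sR = 3/4

6/13 15/26 -27/52 3/4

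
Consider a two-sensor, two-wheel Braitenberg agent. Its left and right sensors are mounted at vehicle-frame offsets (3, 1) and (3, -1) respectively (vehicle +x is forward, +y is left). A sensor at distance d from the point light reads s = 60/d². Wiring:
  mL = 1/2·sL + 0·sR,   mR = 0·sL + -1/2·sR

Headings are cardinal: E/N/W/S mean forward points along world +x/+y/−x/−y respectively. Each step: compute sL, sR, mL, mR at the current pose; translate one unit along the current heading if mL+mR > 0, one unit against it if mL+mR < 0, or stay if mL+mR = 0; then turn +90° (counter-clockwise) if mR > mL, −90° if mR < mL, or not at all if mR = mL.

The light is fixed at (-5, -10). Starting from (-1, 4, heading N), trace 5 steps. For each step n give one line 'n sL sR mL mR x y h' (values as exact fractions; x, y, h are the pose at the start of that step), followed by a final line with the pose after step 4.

n=0: pose=(-1,4,N); sL=30/149, sR=30/157; mL=15/149, mR=-15/157; mL+mR=120/23393 → advance +1; mR−mL=-4590/23393 → turn -1·90°
n=1: pose=(-1,5,E); sL=12/61, sR=12/49; mL=6/61, mR=-6/49; mL+mR=-72/2989 → advance -1; mR−mL=-660/2989 → turn -1·90°
n=2: pose=(-2,5,S); sL=3/8, sR=15/37; mL=3/16, mR=-15/74; mL+mR=-9/592 → advance -1; mR−mL=-231/592 → turn -1·90°
n=3: pose=(-2,6,W); sL=4/15, sR=60/289; mL=2/15, mR=-30/289; mL+mR=128/4335 → advance +1; mR−mL=-1028/4335 → turn -1·90°
n=4: pose=(-3,6,N); sL=30/181, sR=6/37; mL=15/181, mR=-3/37; mL+mR=12/6697 → advance +1; mR−mL=-1098/6697 → turn -1·90°

0 30/149 30/157 15/149 -15/157 -1 4 N
1 12/61 12/49 6/61 -6/49 -1 5 E
2 3/8 15/37 3/16 -15/74 -2 5 S
3 4/15 60/289 2/15 -30/289 -2 6 W
4 30/181 6/37 15/181 -3/37 -3 6 N
final -3 7 E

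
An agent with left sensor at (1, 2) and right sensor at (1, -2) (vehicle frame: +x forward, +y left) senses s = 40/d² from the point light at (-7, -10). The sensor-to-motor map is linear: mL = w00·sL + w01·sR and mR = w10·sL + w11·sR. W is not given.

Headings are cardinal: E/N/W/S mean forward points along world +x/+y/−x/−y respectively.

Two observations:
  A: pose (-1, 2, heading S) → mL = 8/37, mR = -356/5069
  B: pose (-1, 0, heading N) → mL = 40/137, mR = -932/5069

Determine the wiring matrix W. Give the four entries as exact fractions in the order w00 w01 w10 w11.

obs A: pose=(-1,2,S) → sL=8/37, sR=40/137, mL=8/37, mR=-356/5069
obs B: pose=(-1,0,N) → sL=40/137, sR=8/37, mL=40/137, mR=-932/5069
sensor matrix S = [[8/37, 40/137], [40/137, 8/37]]; det S = -989184/25694761
solve [mL_A; mL_B] = S·[w00; w01] and [mR_A; mR_B] = S·[w10; w11]:
  w00 = 1, w01 = 0, w10 = -1, w11 = 1/2

1 0 -1 1/2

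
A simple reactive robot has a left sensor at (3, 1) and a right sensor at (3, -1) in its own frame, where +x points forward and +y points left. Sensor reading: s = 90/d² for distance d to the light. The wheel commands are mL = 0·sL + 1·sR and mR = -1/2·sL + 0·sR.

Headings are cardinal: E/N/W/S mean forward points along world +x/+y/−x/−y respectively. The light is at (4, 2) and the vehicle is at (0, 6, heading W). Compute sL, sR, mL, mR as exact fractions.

45/29 45/37 45/37 -45/58

left sensor world pos  = (-3, 5); dL² = 58
right sensor world pos = (-3, 7); dR² = 74
sL = 90/58 = 45/29
sR = 90/74 = 45/37
mL = 0·sL + 1·sR = 45/37
mR = -1/2·sL + 0·sR = -45/58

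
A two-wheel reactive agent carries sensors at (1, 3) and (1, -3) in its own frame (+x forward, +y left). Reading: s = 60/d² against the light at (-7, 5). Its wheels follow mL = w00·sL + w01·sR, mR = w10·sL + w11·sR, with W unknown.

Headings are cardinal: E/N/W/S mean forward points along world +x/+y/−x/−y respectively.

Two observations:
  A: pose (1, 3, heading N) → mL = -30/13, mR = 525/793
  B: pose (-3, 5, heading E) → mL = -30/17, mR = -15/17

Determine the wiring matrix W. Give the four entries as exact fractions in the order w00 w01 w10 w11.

-1 0 1/2 -1

obs A: pose=(1,3,N) → sL=30/13, sR=30/61, mL=-30/13, mR=525/793
obs B: pose=(-3,5,E) → sL=30/17, sR=30/17, mL=-30/17, mR=-15/17
sensor matrix S = [[30/13, 30/61], [30/17, 30/17]]; det S = 43200/13481
solve [mL_A; mL_B] = S·[w00; w01] and [mR_A; mR_B] = S·[w10; w11]:
  w00 = -1, w01 = 0, w10 = 1/2, w11 = -1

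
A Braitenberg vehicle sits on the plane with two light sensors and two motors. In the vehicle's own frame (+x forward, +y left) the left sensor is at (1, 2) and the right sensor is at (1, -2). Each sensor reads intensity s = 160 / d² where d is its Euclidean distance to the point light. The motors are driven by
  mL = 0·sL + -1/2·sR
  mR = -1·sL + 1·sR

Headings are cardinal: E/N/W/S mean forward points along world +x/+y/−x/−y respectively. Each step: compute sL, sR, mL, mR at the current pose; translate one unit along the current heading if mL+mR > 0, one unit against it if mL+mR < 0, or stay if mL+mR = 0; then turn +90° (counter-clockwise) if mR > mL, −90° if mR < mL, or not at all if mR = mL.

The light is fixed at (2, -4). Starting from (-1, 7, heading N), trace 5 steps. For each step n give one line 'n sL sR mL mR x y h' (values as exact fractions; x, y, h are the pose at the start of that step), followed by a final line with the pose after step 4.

n=0: pose=(-1,7,N); sL=160/169, sR=32/29; mL=-16/29, mR=768/4901; mL+mR=-1936/4901 → advance -1; mR−mL=3472/4901 → turn +1·90°
n=1: pose=(-1,6,W); sL=2, sR=1; mL=-1/2, mR=-1; mL+mR=-3/2 → advance -1; mR−mL=-1/2 → turn -1·90°
n=2: pose=(0,6,N); sL=160/137, sR=160/121; mL=-80/121, mR=2560/16577; mL+mR=-8400/16577 → advance -1; mR−mL=13520/16577 → turn +1·90°
n=3: pose=(0,5,W); sL=80/29, sR=16/13; mL=-8/13, mR=-576/377; mL+mR=-808/377 → advance -1; mR−mL=-344/377 → turn -1·90°
n=4: pose=(1,5,N); sL=160/109, sR=160/101; mL=-80/101, mR=1280/11009; mL+mR=-7440/11009 → advance -1; mR−mL=10000/11009 → turn +1·90°

0 160/169 32/29 -16/29 768/4901 -1 7 N
1 2 1 -1/2 -1 -1 6 W
2 160/137 160/121 -80/121 2560/16577 0 6 N
3 80/29 16/13 -8/13 -576/377 0 5 W
4 160/109 160/101 -80/101 1280/11009 1 5 N
final 1 4 W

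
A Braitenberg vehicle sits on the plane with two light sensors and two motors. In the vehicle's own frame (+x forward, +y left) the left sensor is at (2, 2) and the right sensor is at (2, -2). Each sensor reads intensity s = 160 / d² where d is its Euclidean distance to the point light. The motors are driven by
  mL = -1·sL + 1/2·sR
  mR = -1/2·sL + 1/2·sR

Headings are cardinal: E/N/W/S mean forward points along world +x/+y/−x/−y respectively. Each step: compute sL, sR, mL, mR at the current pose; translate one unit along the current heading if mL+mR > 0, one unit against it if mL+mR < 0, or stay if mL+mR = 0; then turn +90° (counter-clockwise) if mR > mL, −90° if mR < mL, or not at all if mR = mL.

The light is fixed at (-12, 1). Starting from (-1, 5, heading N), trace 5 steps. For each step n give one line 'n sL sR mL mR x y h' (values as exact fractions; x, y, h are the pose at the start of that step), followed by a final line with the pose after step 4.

0 160/117 32/41 -4688/4797 -1408/4797 -1 5 N
1 80/41 80/53 -2600/2173 -480/2173 -1 4 W
2 160/197 160/101 -400/19897 7680/19897 0 4 S
3 40/53 40/49 -900/2597 80/2597 0 3 E
4 160/97 32/37 -4368/3589 -1408/3589 -1 3 N
final -1 2 W

n=0: pose=(-1,5,N); sL=160/117, sR=32/41; mL=-4688/4797, mR=-1408/4797; mL+mR=-2032/1599 → advance -1; mR−mL=80/117 → turn +1·90°
n=1: pose=(-1,4,W); sL=80/41, sR=80/53; mL=-2600/2173, mR=-480/2173; mL+mR=-3080/2173 → advance -1; mR−mL=40/41 → turn +1·90°
n=2: pose=(0,4,S); sL=160/197, sR=160/101; mL=-400/19897, mR=7680/19897; mL+mR=7280/19897 → advance +1; mR−mL=80/197 → turn +1·90°
n=3: pose=(0,3,E); sL=40/53, sR=40/49; mL=-900/2597, mR=80/2597; mL+mR=-820/2597 → advance -1; mR−mL=20/53 → turn +1·90°
n=4: pose=(-1,3,N); sL=160/97, sR=32/37; mL=-4368/3589, mR=-1408/3589; mL+mR=-5776/3589 → advance -1; mR−mL=80/97 → turn +1·90°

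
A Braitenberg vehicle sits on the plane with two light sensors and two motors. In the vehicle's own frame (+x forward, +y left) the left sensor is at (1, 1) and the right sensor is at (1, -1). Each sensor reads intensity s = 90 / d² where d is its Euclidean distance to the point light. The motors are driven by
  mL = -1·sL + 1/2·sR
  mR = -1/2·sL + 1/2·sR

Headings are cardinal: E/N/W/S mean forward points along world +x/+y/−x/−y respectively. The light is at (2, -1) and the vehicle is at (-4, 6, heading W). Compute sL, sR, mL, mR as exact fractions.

18/17 90/113 -1269/1921 -252/1921

left sensor world pos  = (-5, 5); dL² = 85
right sensor world pos = (-5, 7); dR² = 113
sL = 90/85 = 18/17
sR = 90/113 = 90/113
mL = -1·sL + 1/2·sR = -1269/1921
mR = -1/2·sL + 1/2·sR = -252/1921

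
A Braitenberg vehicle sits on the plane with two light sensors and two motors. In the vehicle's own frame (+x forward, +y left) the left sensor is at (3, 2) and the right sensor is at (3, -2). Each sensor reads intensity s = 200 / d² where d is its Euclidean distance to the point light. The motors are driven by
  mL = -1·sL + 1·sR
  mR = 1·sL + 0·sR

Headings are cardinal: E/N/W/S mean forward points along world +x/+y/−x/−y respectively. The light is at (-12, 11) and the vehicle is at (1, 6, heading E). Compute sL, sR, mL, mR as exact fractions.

left sensor world pos  = (4, 8); dL² = 265
right sensor world pos = (4, 4); dR² = 305
sL = 200/265 = 40/53
sR = 200/305 = 40/61
mL = -1·sL + 1·sR = -320/3233
mR = 1·sL + 0·sR = 40/53

40/53 40/61 -320/3233 40/53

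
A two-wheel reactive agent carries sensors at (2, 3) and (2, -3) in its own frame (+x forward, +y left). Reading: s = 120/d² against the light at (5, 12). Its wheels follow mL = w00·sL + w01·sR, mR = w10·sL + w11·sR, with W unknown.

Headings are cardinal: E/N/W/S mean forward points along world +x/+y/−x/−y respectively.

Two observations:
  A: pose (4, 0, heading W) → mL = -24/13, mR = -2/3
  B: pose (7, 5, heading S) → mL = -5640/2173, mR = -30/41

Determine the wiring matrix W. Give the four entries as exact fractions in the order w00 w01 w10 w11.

-1 -1 0 -1/2

obs A: pose=(4,0,W) → sL=20/39, sR=4/3, mL=-24/13, mR=-2/3
obs B: pose=(7,5,S) → sL=60/53, sR=60/41, mL=-5640/2173, mR=-30/41
sensor matrix S = [[20/39, 4/3], [60/53, 60/41]]; det S = -21440/28249
solve [mL_A; mL_B] = S·[w00; w01] and [mR_A; mR_B] = S·[w10; w11]:
  w00 = -1, w01 = -1, w10 = 0, w11 = -1/2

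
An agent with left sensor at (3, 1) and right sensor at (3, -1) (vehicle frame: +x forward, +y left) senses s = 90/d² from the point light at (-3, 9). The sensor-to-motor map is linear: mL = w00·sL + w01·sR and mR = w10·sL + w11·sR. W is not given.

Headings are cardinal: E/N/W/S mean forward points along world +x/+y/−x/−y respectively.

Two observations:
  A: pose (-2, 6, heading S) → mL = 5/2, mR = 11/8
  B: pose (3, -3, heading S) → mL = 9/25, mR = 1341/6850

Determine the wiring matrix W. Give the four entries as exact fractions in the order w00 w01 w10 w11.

0 1 -1/2 1

obs A: pose=(-2,6,S) → sL=9/4, sR=5/2, mL=5/2, mR=11/8
obs B: pose=(3,-3,S) → sL=45/137, sR=9/25, mL=9/25, mR=1341/6850
sensor matrix S = [[9/4, 5/2], [45/137, 9/25]]; det S = -153/13700
solve [mL_A; mL_B] = S·[w00; w01] and [mR_A; mR_B] = S·[w10; w11]:
  w00 = 0, w01 = 1, w10 = -1/2, w11 = 1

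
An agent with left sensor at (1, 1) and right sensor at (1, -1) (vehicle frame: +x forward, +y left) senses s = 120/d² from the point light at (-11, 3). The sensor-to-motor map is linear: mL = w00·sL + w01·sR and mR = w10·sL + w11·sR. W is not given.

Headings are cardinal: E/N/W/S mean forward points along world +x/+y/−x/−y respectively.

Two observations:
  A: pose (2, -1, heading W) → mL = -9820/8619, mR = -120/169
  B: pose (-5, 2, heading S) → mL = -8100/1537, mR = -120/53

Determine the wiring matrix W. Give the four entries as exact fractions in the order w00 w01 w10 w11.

-1/2 -1 -1 0

obs A: pose=(2,-1,W) → sL=120/169, sR=40/51, mL=-9820/8619, mR=-120/169
obs B: pose=(-5,2,S) → sL=120/53, sR=120/29, mL=-8100/1537, mR=-120/53
sensor matrix S = [[120/169, 40/51], [120/53, 120/29]]; det S = 5132800/4415801
solve [mL_A; mL_B] = S·[w00; w01] and [mR_A; mR_B] = S·[w10; w11]:
  w00 = -1/2, w01 = -1, w10 = -1, w11 = 0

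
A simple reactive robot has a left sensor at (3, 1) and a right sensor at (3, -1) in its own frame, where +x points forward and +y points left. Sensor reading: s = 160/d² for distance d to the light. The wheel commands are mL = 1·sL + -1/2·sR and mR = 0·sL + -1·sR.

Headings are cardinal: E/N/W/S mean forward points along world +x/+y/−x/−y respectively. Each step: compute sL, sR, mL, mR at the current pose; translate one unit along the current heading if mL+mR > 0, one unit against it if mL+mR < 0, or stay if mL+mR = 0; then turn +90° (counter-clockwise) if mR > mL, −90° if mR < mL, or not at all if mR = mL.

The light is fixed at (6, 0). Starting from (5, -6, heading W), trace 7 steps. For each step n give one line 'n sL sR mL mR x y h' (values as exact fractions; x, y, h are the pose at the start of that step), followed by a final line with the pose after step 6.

0 32/13 160/41 272/533 -160/41 5 -6 W
1 16 16 8 -16 6 -6 N
2 32/9 160/73 1616/657 -160/73 6 -7 E
3 20/13 8/5 48/65 -8/5 7 -7 S
4 160/53 160/29 400/1537 -160/29 7 -6 W
5 16 80/9 104/9 -80/9 8 -6 N
6 160/41 160/61 6480/2501 -160/61 8 -5 E
final 7 -5 S

n=0: pose=(5,-6,W); sL=32/13, sR=160/41; mL=272/533, mR=-160/41; mL+mR=-1808/533 → advance -1; mR−mL=-2352/533 → turn -1·90°
n=1: pose=(6,-6,N); sL=16, sR=16; mL=8, mR=-16; mL+mR=-8 → advance -1; mR−mL=-24 → turn -1·90°
n=2: pose=(6,-7,E); sL=32/9, sR=160/73; mL=1616/657, mR=-160/73; mL+mR=176/657 → advance +1; mR−mL=-3056/657 → turn -1·90°
n=3: pose=(7,-7,S); sL=20/13, sR=8/5; mL=48/65, mR=-8/5; mL+mR=-56/65 → advance -1; mR−mL=-152/65 → turn -1·90°
n=4: pose=(7,-6,W); sL=160/53, sR=160/29; mL=400/1537, mR=-160/29; mL+mR=-8080/1537 → advance -1; mR−mL=-8880/1537 → turn -1·90°
n=5: pose=(8,-6,N); sL=16, sR=80/9; mL=104/9, mR=-80/9; mL+mR=8/3 → advance +1; mR−mL=-184/9 → turn -1·90°
n=6: pose=(8,-5,E); sL=160/41, sR=160/61; mL=6480/2501, mR=-160/61; mL+mR=-80/2501 → advance -1; mR−mL=-13040/2501 → turn -1·90°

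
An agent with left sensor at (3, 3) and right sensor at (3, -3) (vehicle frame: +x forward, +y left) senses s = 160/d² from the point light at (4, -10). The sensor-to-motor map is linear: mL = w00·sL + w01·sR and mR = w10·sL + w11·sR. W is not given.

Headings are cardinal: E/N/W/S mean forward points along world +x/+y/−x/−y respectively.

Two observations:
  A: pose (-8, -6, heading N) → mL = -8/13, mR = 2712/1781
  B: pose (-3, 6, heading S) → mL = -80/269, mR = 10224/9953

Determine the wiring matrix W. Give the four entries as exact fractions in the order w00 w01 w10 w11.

0 -1/2 1/2 1

obs A: pose=(-8,-6,N) → sL=80/137, sR=16/13, mL=-8/13, mR=2712/1781
obs B: pose=(-3,6,S) → sL=32/37, sR=160/269, mL=-80/269, mR=10224/9953
sensor matrix S = [[80/137, 16/13], [32/37, 160/269]]; det S = -12711936/17726293
solve [mL_A; mL_B] = S·[w00; w01] and [mR_A; mR_B] = S·[w10; w11]:
  w00 = 0, w01 = -1/2, w10 = 1/2, w11 = 1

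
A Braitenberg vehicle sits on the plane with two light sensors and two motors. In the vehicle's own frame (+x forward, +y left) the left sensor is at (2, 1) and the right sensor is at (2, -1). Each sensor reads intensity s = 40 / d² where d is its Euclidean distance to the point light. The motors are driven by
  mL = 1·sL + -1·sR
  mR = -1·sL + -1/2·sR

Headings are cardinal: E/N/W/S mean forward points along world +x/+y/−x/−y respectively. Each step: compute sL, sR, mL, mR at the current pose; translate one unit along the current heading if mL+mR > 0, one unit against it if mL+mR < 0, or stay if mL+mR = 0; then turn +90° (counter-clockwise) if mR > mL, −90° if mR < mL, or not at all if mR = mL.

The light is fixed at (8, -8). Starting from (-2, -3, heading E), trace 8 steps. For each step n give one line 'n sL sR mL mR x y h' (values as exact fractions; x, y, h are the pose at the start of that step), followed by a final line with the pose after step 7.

0 2/5 1/2 -1/10 -13/20 -2 -3 E
1 40/109 40/153 1760/16677 -8300/16677 -3 -3 S
2 20/97 20/109 240/10573 -3150/10573 -3 -2 W
3 8/37 8/29 -64/1073 -380/1073 -2 -2 N
4 2/5 1/2 -1/10 -13/20 -2 -3 E
5 40/109 40/153 1760/16677 -8300/16677 -3 -3 S
6 20/97 20/109 240/10573 -3150/10573 -3 -2 W
7 8/37 8/29 -64/1073 -380/1073 -2 -2 N
final -2 -3 E

n=0: pose=(-2,-3,E); sL=2/5, sR=1/2; mL=-1/10, mR=-13/20; mL+mR=-3/4 → advance -1; mR−mL=-11/20 → turn -1·90°
n=1: pose=(-3,-3,S); sL=40/109, sR=40/153; mL=1760/16677, mR=-8300/16677; mL+mR=-20/51 → advance -1; mR−mL=-10060/16677 → turn -1·90°
n=2: pose=(-3,-2,W); sL=20/97, sR=20/109; mL=240/10573, mR=-3150/10573; mL+mR=-30/109 → advance -1; mR−mL=-3390/10573 → turn -1·90°
n=3: pose=(-2,-2,N); sL=8/37, sR=8/29; mL=-64/1073, mR=-380/1073; mL+mR=-12/29 → advance -1; mR−mL=-316/1073 → turn -1·90°
n=4: pose=(-2,-3,E); sL=2/5, sR=1/2; mL=-1/10, mR=-13/20; mL+mR=-3/4 → advance -1; mR−mL=-11/20 → turn -1·90°
n=5: pose=(-3,-3,S); sL=40/109, sR=40/153; mL=1760/16677, mR=-8300/16677; mL+mR=-20/51 → advance -1; mR−mL=-10060/16677 → turn -1·90°
n=6: pose=(-3,-2,W); sL=20/97, sR=20/109; mL=240/10573, mR=-3150/10573; mL+mR=-30/109 → advance -1; mR−mL=-3390/10573 → turn -1·90°
n=7: pose=(-2,-2,N); sL=8/37, sR=8/29; mL=-64/1073, mR=-380/1073; mL+mR=-12/29 → advance -1; mR−mL=-316/1073 → turn -1·90°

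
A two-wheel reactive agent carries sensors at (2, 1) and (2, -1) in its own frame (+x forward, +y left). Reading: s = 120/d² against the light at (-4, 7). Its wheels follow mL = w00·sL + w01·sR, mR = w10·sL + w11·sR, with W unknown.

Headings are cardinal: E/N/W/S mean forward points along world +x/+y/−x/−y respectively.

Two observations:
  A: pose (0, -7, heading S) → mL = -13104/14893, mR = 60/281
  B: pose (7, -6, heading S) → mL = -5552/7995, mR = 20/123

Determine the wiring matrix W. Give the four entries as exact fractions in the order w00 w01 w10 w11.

obs A: pose=(0,-7,S) → sL=120/281, sR=24/53, mL=-13104/14893, mR=60/281
obs B: pose=(7,-6,S) → sL=40/123, sR=24/65, mL=-5552/7995, mR=20/123
sensor matrix S = [[120/281, 24/53], [40/123, 24/65]]; det S = 82688/7937969
solve [mL_A; mL_B] = S·[w00; w01] and [mR_A; mR_B] = S·[w10; w11]:
  w00 = -1, w01 = -1, w10 = 1/2, w11 = 0

-1 -1 1/2 0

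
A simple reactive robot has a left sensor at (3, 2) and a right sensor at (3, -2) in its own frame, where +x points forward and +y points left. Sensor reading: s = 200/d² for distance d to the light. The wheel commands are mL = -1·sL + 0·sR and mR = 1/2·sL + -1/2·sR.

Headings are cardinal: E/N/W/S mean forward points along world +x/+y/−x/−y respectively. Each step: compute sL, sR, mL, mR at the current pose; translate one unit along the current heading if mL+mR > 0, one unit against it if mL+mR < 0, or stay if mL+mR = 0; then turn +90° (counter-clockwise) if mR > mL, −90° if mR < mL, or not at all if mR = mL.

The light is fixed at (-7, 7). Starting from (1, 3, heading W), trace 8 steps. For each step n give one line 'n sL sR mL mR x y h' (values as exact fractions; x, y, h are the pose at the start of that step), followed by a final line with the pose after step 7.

n=0: pose=(1,3,W); sL=200/61, sR=200/29; mL=-200/61, mR=-3200/1769; mL+mR=-9000/1769 → advance -1; mR−mL=2600/1769 → turn +1·90°
n=1: pose=(2,3,S); sL=20/17, sR=100/49; mL=-20/17, mR=-360/833; mL+mR=-1340/833 → advance -1; mR−mL=620/833 → turn +1·90°
n=2: pose=(2,4,E); sL=40/29, sR=200/169; mL=-40/29, mR=480/4901; mL+mR=-6280/4901 → advance -1; mR−mL=7240/4901 → turn +1·90°
n=3: pose=(1,4,N); sL=50/9, sR=2; mL=-50/9, mR=16/9; mL+mR=-34/9 → advance -1; mR−mL=22/3 → turn +1·90°
n=4: pose=(1,3,W); sL=200/61, sR=200/29; mL=-200/61, mR=-3200/1769; mL+mR=-9000/1769 → advance -1; mR−mL=2600/1769 → turn +1·90°
n=5: pose=(2,3,S); sL=20/17, sR=100/49; mL=-20/17, mR=-360/833; mL+mR=-1340/833 → advance -1; mR−mL=620/833 → turn +1·90°
n=6: pose=(2,4,E); sL=40/29, sR=200/169; mL=-40/29, mR=480/4901; mL+mR=-6280/4901 → advance -1; mR−mL=7240/4901 → turn +1·90°
n=7: pose=(1,4,N); sL=50/9, sR=2; mL=-50/9, mR=16/9; mL+mR=-34/9 → advance -1; mR−mL=22/3 → turn +1·90°

0 200/61 200/29 -200/61 -3200/1769 1 3 W
1 20/17 100/49 -20/17 -360/833 2 3 S
2 40/29 200/169 -40/29 480/4901 2 4 E
3 50/9 2 -50/9 16/9 1 4 N
4 200/61 200/29 -200/61 -3200/1769 1 3 W
5 20/17 100/49 -20/17 -360/833 2 3 S
6 40/29 200/169 -40/29 480/4901 2 4 E
7 50/9 2 -50/9 16/9 1 4 N
final 1 3 W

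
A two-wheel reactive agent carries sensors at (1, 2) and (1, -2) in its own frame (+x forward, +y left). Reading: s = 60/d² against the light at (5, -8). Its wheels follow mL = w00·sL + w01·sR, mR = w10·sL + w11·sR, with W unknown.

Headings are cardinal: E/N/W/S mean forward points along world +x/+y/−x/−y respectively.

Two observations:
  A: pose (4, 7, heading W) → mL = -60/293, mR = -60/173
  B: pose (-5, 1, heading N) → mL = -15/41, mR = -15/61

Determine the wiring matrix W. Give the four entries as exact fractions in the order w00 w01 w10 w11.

0 -1 -1 0

obs A: pose=(4,7,W) → sL=60/173, sR=60/293, mL=-60/293, mR=-60/173
obs B: pose=(-5,1,N) → sL=15/61, sR=15/41, mL=-15/41, mR=-15/61
sensor matrix S = [[60/173, 60/293], [15/61, 15/41]]; det S = 9702000/126773189
solve [mL_A; mL_B] = S·[w00; w01] and [mR_A; mR_B] = S·[w10; w11]:
  w00 = 0, w01 = -1, w10 = -1, w11 = 0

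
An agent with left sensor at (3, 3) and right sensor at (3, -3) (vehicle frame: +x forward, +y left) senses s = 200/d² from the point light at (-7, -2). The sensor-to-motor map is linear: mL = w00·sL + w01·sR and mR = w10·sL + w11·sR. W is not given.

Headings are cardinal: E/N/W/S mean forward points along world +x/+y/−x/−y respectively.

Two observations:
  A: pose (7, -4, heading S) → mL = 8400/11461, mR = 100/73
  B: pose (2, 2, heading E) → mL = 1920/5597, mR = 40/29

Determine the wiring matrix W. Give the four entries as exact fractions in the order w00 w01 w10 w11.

-1 1 0 1

obs A: pose=(7,-4,S) → sL=100/157, sR=100/73, mL=8400/11461, mR=100/73
obs B: pose=(2,2,E) → sL=200/193, sR=40/29, mL=1920/5597, mR=40/29
sensor matrix S = [[100/157, 100/73], [200/193, 40/29]]; det S = -34704000/64147217
solve [mL_A; mL_B] = S·[w00; w01] and [mR_A; mR_B] = S·[w10; w11]:
  w00 = -1, w01 = 1, w10 = 0, w11 = 1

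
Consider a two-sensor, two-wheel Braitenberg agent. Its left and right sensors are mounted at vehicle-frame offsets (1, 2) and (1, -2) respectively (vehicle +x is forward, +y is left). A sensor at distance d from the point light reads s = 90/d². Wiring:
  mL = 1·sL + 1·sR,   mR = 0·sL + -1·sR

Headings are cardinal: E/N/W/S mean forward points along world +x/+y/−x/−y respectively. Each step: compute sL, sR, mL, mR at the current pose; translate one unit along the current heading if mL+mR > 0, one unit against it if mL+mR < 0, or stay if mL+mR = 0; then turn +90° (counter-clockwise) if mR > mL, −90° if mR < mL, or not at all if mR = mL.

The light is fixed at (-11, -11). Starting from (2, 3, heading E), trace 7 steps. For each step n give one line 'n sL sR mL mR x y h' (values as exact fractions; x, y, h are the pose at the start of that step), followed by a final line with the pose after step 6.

0 45/226 9/34 891/1921 -9/34 2 3 E
1 18/85 90/313 13284/26605 -90/313 3 3 S
2 9/29 45/197 3078/5713 -45/197 3 2 W
3 90/317 90/421 66420/133457 -90/421 2 2 N
4 45/226 9/34 891/1921 -9/34 2 3 E
5 18/85 90/313 13284/26605 -90/313 3 3 S
6 9/29 45/197 3078/5713 -45/197 3 2 W
final 2 2 N

n=0: pose=(2,3,E); sL=45/226, sR=9/34; mL=891/1921, mR=-9/34; mL+mR=45/226 → advance +1; mR−mL=-2799/3842 → turn -1·90°
n=1: pose=(3,3,S); sL=18/85, sR=90/313; mL=13284/26605, mR=-90/313; mL+mR=18/85 → advance +1; mR−mL=-20934/26605 → turn -1·90°
n=2: pose=(3,2,W); sL=9/29, sR=45/197; mL=3078/5713, mR=-45/197; mL+mR=9/29 → advance +1; mR−mL=-4383/5713 → turn -1·90°
n=3: pose=(2,2,N); sL=90/317, sR=90/421; mL=66420/133457, mR=-90/421; mL+mR=90/317 → advance +1; mR−mL=-94950/133457 → turn -1·90°
n=4: pose=(2,3,E); sL=45/226, sR=9/34; mL=891/1921, mR=-9/34; mL+mR=45/226 → advance +1; mR−mL=-2799/3842 → turn -1·90°
n=5: pose=(3,3,S); sL=18/85, sR=90/313; mL=13284/26605, mR=-90/313; mL+mR=18/85 → advance +1; mR−mL=-20934/26605 → turn -1·90°
n=6: pose=(3,2,W); sL=9/29, sR=45/197; mL=3078/5713, mR=-45/197; mL+mR=9/29 → advance +1; mR−mL=-4383/5713 → turn -1·90°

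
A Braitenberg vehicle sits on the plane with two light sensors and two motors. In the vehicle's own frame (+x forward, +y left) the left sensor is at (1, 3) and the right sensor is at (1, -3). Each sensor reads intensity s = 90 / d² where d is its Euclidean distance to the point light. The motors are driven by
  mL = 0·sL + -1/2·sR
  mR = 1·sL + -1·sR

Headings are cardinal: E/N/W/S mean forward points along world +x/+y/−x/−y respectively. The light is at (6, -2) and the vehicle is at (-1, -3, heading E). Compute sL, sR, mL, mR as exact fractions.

9/4 45/26 -45/52 27/52

left sensor world pos  = (0, 0); dL² = 40
right sensor world pos = (0, -6); dR² = 52
sL = 90/40 = 9/4
sR = 90/52 = 45/26
mL = 0·sL + -1/2·sR = -45/52
mR = 1·sL + -1·sR = 27/52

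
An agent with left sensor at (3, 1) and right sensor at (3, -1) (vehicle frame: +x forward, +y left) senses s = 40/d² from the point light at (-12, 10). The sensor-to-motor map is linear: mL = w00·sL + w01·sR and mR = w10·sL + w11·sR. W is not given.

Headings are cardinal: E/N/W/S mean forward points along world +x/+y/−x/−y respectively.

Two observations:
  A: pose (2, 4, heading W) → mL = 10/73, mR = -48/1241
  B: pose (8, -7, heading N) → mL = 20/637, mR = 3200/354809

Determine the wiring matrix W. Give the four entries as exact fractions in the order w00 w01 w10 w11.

obs A: pose=(2,4,W) → sL=4/17, sR=20/73, mL=10/73, mR=-48/1241
obs B: pose=(8,-7,N) → sL=40/557, sR=40/637, mL=20/637, mR=3200/354809
sensor matrix S = [[4/17, 20/73], [40/557, 40/637]]; det S = -2157440/440317969
solve [mL_A; mL_B] = S·[w00; w01] and [mR_A; mR_B] = S·[w10; w11]:
  w00 = 0, w01 = 1/2, w10 = 1, w11 = -1

0 1/2 1 -1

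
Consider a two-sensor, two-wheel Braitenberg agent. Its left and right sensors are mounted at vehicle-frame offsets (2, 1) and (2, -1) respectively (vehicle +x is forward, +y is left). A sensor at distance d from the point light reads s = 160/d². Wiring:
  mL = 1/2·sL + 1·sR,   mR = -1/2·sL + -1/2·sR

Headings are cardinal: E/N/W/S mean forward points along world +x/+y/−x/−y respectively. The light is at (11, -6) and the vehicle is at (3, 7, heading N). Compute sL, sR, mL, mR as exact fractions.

80/153 80/137 17720/20961 -11600/20961

left sensor world pos  = (2, 9); dL² = 306
right sensor world pos = (4, 9); dR² = 274
sL = 160/306 = 80/153
sR = 160/274 = 80/137
mL = 1/2·sL + 1·sR = 17720/20961
mR = -1/2·sL + -1/2·sR = -11600/20961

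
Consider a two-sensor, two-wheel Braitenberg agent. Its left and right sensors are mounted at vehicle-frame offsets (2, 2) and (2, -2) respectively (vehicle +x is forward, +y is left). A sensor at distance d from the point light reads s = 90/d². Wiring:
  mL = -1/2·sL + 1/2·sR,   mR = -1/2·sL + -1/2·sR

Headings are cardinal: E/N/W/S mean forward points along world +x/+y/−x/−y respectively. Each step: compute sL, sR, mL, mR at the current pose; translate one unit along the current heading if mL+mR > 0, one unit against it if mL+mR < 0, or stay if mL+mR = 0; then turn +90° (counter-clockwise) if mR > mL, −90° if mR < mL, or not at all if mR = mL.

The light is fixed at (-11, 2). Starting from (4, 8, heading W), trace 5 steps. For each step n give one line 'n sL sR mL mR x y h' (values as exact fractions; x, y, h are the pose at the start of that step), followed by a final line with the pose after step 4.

n=0: pose=(4,8,W); sL=18/37, sR=90/233; mL=-432/8621, mR=-3762/8621; mL+mR=-18/37 → advance -1; mR−mL=-90/233 → turn -1·90°
n=1: pose=(5,8,N); sL=9/26, sR=45/194; mL=-72/1261, mR=-729/2522; mL+mR=-9/26 → advance -1; mR−mL=-45/194 → turn -1·90°
n=2: pose=(5,7,E); sL=90/373, sR=10/37; mL=200/13801, mR=-3530/13801; mL+mR=-90/373 → advance -1; mR−mL=-10/37 → turn -1·90°
n=3: pose=(4,7,S); sL=45/149, sR=45/89; mL=1350/13261, mR=-5355/13261; mL+mR=-45/149 → advance -1; mR−mL=-45/89 → turn -1·90°
n=4: pose=(4,8,W); sL=18/37, sR=90/233; mL=-432/8621, mR=-3762/8621; mL+mR=-18/37 → advance -1; mR−mL=-90/233 → turn -1·90°

0 18/37 90/233 -432/8621 -3762/8621 4 8 W
1 9/26 45/194 -72/1261 -729/2522 5 8 N
2 90/373 10/37 200/13801 -3530/13801 5 7 E
3 45/149 45/89 1350/13261 -5355/13261 4 7 S
4 18/37 90/233 -432/8621 -3762/8621 4 8 W
final 5 8 N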